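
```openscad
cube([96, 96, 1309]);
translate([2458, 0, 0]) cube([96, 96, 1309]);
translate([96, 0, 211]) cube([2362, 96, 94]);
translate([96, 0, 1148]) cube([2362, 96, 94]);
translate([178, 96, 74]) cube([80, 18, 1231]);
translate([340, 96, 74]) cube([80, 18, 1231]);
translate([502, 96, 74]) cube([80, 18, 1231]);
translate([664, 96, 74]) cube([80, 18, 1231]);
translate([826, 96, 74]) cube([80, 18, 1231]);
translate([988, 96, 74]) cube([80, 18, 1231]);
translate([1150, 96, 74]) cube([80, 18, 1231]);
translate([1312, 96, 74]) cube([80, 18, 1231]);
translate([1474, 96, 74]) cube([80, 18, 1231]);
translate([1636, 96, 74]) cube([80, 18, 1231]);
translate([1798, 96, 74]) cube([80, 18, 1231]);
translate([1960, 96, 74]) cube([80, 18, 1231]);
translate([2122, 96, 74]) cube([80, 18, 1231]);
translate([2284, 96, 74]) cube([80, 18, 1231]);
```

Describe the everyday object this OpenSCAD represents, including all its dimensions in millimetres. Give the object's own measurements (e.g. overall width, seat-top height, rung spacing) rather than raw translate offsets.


A fence section. Two 96×96 mm posts, 1309 mm tall, stand on the floor with a clear span of 2362 mm between their inner faces. Two horizontal rails of 96×94 mm section span the gap between the posts with their undersides at z = 211 mm and z = 1148 mm, flush with the posts' −y face. 14 pickets, each 80 mm wide, 18 mm thick and 1231 mm tall, are fixed to the +y face of the rails with their bottoms at z = 74 mm, spaced across the span with a 82 mm gap after the −x post and between neighbouring pickets, with 94 mm left before the +x post.


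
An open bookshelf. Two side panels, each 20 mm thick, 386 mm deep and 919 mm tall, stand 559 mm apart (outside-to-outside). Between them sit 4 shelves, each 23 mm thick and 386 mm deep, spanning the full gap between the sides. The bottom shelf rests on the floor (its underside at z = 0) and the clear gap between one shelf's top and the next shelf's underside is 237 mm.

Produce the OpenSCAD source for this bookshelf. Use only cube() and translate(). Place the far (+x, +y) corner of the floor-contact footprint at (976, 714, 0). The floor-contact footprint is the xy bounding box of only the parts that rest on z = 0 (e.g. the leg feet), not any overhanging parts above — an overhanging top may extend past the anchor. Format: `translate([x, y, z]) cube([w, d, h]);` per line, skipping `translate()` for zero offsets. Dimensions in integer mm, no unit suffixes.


translate([417, 328, 0]) cube([20, 386, 919]);
translate([956, 328, 0]) cube([20, 386, 919]);
translate([437, 328, 0]) cube([519, 386, 23]);
translate([437, 328, 260]) cube([519, 386, 23]);
translate([437, 328, 520]) cube([519, 386, 23]);
translate([437, 328, 780]) cube([519, 386, 23]);


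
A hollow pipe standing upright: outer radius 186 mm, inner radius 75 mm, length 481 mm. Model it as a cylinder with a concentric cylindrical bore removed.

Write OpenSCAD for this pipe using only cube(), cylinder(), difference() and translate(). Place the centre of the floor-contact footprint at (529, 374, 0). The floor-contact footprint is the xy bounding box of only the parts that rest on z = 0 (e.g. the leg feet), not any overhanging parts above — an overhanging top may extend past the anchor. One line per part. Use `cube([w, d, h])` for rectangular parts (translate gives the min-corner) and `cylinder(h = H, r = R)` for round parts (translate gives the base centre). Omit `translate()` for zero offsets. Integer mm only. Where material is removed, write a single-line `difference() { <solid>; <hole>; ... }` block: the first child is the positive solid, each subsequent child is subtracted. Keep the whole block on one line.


difference() { translate([529, 374, 0]) cylinder(h = 481, r = 186); translate([529, 374, 0]) cylinder(h = 481, r = 75); }


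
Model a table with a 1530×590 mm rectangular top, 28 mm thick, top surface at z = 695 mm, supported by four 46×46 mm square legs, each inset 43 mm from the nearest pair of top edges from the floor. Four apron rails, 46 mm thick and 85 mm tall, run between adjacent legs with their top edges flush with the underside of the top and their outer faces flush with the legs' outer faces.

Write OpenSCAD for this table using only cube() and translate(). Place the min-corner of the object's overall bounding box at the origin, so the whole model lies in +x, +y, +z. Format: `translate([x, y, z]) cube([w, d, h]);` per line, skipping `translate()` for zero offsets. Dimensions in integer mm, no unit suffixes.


translate([0, 0, 667]) cube([1530, 590, 28]);
translate([43, 43, 0]) cube([46, 46, 667]);
translate([1441, 43, 0]) cube([46, 46, 667]);
translate([43, 501, 0]) cube([46, 46, 667]);
translate([1441, 501, 0]) cube([46, 46, 667]);
translate([89, 43, 582]) cube([1352, 46, 85]);
translate([89, 501, 582]) cube([1352, 46, 85]);
translate([43, 89, 582]) cube([46, 412, 85]);
translate([1441, 89, 582]) cube([46, 412, 85]);


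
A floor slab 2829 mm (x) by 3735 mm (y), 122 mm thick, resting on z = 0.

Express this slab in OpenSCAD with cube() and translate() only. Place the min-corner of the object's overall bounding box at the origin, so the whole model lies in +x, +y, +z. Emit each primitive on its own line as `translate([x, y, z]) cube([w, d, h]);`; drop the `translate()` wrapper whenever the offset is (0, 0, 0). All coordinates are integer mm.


cube([2829, 3735, 122]);


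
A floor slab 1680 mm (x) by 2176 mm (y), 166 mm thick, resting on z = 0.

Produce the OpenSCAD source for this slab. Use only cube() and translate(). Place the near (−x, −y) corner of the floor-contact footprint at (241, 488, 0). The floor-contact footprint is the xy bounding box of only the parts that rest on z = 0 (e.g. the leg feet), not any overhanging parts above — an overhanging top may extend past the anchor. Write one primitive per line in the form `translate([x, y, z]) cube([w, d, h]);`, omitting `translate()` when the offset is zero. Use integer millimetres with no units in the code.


translate([241, 488, 0]) cube([1680, 2176, 166]);


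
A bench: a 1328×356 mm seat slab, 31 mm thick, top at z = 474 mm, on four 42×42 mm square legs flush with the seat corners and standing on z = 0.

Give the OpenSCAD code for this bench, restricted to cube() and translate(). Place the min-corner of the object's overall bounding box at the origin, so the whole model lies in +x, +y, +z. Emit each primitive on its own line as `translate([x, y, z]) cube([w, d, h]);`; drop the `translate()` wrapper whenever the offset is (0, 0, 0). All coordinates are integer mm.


translate([0, 0, 443]) cube([1328, 356, 31]);
cube([42, 42, 443]);
translate([0, 314, 0]) cube([42, 42, 443]);
translate([1286, 0, 0]) cube([42, 42, 443]);
translate([1286, 314, 0]) cube([42, 42, 443]);


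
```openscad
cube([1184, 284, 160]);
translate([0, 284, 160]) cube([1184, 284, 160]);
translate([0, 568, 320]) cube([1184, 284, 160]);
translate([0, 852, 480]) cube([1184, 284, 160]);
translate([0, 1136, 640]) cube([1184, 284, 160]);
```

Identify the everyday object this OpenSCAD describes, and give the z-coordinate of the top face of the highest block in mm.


A staircase. The total rise is 800 mm.

5 identical blocks, each offset up and back from the previous — a staircase. Each step is 160 mm tall and there are 5 of them, so the total rise is 5 × 160 = 800 mm.


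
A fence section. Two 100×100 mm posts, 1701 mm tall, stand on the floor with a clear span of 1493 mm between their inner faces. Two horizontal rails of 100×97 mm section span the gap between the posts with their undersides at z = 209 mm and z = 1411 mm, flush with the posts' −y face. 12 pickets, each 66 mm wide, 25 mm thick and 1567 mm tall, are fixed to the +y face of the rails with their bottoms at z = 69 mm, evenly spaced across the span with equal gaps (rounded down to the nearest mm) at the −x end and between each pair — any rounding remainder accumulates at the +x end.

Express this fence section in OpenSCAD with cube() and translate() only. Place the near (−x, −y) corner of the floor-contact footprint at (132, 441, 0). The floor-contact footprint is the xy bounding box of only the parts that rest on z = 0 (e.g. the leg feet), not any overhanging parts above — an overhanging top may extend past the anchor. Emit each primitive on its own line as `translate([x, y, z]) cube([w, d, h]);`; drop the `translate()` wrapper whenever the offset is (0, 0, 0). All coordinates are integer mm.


translate([132, 441, 0]) cube([100, 100, 1701]);
translate([1725, 441, 0]) cube([100, 100, 1701]);
translate([232, 441, 209]) cube([1493, 100, 97]);
translate([232, 441, 1411]) cube([1493, 100, 97]);
translate([285, 541, 69]) cube([66, 25, 1567]);
translate([404, 541, 69]) cube([66, 25, 1567]);
translate([523, 541, 69]) cube([66, 25, 1567]);
translate([642, 541, 69]) cube([66, 25, 1567]);
translate([761, 541, 69]) cube([66, 25, 1567]);
translate([880, 541, 69]) cube([66, 25, 1567]);
translate([999, 541, 69]) cube([66, 25, 1567]);
translate([1118, 541, 69]) cube([66, 25, 1567]);
translate([1237, 541, 69]) cube([66, 25, 1567]);
translate([1356, 541, 69]) cube([66, 25, 1567]);
translate([1475, 541, 69]) cube([66, 25, 1567]);
translate([1594, 541, 69]) cube([66, 25, 1567]);


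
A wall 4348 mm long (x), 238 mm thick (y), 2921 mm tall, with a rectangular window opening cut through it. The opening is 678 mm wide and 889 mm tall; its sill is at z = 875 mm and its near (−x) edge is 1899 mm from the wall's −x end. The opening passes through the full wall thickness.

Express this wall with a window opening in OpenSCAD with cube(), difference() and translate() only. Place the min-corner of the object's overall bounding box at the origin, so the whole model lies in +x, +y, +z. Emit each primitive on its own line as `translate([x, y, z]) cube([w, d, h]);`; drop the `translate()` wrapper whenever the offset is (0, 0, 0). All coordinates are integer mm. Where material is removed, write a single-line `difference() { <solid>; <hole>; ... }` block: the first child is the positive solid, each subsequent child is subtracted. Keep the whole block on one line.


difference() { cube([4348, 238, 2921]); translate([1899, 0, 875]) cube([678, 238, 889]); }


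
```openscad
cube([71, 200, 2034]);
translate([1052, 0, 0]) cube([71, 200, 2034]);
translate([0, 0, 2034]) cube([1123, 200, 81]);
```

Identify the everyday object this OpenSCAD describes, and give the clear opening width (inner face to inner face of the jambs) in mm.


A door frame. The clear opening width is 981 mm.

Two 2034 mm tall posts with a header on top — a door frame. The left jamb is 71 mm wide at x = 0; the right jamb starts at x = 1052. The clear opening is 1052 − 71 = 981 mm.


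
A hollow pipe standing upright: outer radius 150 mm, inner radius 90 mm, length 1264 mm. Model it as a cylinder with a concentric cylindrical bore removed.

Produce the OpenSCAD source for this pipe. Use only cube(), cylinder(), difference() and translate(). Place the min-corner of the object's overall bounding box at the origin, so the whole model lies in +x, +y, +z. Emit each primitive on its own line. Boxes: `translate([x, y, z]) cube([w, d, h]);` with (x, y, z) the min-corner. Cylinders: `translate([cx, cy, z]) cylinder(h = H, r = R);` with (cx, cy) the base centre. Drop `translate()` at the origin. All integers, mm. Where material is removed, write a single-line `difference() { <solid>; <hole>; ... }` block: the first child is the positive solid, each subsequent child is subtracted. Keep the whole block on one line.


difference() { translate([150, 150, 0]) cylinder(h = 1264, r = 150); translate([150, 150, 0]) cylinder(h = 1264, r = 90); }


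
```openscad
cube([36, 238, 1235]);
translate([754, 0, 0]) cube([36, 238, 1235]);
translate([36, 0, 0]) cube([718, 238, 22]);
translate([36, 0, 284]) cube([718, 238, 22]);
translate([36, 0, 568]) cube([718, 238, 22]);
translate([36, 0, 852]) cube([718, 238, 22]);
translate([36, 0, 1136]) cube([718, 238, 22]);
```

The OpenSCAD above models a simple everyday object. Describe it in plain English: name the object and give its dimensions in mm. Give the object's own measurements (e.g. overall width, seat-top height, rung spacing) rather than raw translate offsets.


An open bookshelf. Two side panels, each 36 mm thick, 238 mm deep and 1235 mm tall, stand 790 mm apart (outside-to-outside). Between them sit 5 shelves, each 22 mm thick and 238 mm deep, spanning the full gap between the sides. The bottom shelf rests on the floor (its underside at z = 0) and the clear gap between one shelf's top and the next shelf's underside is 262 mm.


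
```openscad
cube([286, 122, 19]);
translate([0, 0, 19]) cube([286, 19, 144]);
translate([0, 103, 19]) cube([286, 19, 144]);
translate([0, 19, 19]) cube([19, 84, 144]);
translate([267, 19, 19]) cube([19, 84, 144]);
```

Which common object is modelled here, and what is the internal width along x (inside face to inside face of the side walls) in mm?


An open box. The internal width is 248 mm.

A 286×122 base slab with four walls standing on it — an open box. The base is 286 mm wide and the walls are 19 mm thick, so the internal width is 286 − 2 × 19 = 248 mm.


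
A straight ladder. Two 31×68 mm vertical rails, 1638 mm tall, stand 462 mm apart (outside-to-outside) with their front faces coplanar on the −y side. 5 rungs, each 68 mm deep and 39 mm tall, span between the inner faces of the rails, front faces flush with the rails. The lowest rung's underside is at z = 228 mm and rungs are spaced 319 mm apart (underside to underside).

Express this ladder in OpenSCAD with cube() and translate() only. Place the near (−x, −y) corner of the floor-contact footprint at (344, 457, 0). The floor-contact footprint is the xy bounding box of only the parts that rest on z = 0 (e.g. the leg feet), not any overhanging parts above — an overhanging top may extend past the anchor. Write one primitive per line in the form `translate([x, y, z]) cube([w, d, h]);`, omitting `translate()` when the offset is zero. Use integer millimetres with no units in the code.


// rung span = 462 - 2*31 = 400
// rung[k] z = 228 + k*319
translate([344, 457, 0]) cube([31, 68, 1638]);
translate([775, 457, 0]) cube([31, 68, 1638]);
translate([375, 457, 228]) cube([400, 68, 39]);
translate([375, 457, 547]) cube([400, 68, 39]);
translate([375, 457, 866]) cube([400, 68, 39]);
translate([375, 457, 1185]) cube([400, 68, 39]);
translate([375, 457, 1504]) cube([400, 68, 39]);


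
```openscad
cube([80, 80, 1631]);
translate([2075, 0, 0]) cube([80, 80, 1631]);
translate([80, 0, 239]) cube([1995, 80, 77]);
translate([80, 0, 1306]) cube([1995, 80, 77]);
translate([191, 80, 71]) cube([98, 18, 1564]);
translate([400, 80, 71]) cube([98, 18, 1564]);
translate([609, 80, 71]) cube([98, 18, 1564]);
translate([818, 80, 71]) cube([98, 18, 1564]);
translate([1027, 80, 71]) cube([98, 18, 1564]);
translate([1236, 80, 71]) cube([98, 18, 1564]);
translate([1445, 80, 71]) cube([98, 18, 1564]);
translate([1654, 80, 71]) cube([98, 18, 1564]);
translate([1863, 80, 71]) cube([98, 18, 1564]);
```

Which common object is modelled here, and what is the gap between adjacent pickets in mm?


A fence section. The picket gap is 111 mm.

Two posts, two rails, 9 pickets — a fence section. Span 1995 mm holds 9 pickets of 98 mm with 10 equal gaps: ⌊(1995 − 9·98) / 10⌋ = 111 mm.


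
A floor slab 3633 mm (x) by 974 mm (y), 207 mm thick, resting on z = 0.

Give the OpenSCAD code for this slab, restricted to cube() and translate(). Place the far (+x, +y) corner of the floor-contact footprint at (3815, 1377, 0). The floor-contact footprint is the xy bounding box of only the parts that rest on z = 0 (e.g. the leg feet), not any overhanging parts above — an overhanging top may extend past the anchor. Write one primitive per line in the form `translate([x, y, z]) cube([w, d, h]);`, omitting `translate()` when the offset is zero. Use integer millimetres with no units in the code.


translate([182, 403, 0]) cube([3633, 974, 207]);


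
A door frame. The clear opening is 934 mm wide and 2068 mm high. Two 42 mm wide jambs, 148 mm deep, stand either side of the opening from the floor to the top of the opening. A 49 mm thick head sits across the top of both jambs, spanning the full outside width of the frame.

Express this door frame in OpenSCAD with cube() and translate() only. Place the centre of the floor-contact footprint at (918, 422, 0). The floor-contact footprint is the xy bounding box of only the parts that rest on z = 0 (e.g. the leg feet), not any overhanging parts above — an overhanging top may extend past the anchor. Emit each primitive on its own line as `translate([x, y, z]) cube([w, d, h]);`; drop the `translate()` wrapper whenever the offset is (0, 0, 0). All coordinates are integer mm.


translate([409, 348, 0]) cube([42, 148, 2068]);
translate([1385, 348, 0]) cube([42, 148, 2068]);
translate([409, 348, 2068]) cube([1018, 148, 49]);


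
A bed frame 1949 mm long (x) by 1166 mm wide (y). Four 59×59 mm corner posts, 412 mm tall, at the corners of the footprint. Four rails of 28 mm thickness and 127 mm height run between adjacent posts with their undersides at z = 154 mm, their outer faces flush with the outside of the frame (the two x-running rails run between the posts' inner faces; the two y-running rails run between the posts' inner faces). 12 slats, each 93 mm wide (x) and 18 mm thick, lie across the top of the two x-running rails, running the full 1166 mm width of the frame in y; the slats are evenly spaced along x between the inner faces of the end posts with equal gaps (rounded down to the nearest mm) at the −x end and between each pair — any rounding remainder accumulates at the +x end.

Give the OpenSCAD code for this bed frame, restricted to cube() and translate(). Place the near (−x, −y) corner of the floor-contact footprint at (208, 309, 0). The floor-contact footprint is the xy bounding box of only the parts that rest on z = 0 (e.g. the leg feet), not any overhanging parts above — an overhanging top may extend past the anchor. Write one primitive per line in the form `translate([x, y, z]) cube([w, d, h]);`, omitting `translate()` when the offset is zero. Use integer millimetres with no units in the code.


translate([208, 309, 0]) cube([59, 59, 412]);
translate([208, 1416, 0]) cube([59, 59, 412]);
translate([2098, 309, 0]) cube([59, 59, 412]);
translate([2098, 1416, 0]) cube([59, 59, 412]);
translate([267, 309, 154]) cube([1831, 28, 127]);
translate([267, 1447, 154]) cube([1831, 28, 127]);
translate([208, 368, 154]) cube([28, 1048, 127]);
translate([2129, 368, 154]) cube([28, 1048, 127]);
translate([322, 309, 281]) cube([93, 1166, 18]);
translate([470, 309, 281]) cube([93, 1166, 18]);
translate([618, 309, 281]) cube([93, 1166, 18]);
translate([766, 309, 281]) cube([93, 1166, 18]);
translate([914, 309, 281]) cube([93, 1166, 18]);
translate([1062, 309, 281]) cube([93, 1166, 18]);
translate([1210, 309, 281]) cube([93, 1166, 18]);
translate([1358, 309, 281]) cube([93, 1166, 18]);
translate([1506, 309, 281]) cube([93, 1166, 18]);
translate([1654, 309, 281]) cube([93, 1166, 18]);
translate([1802, 309, 281]) cube([93, 1166, 18]);
translate([1950, 309, 281]) cube([93, 1166, 18]);


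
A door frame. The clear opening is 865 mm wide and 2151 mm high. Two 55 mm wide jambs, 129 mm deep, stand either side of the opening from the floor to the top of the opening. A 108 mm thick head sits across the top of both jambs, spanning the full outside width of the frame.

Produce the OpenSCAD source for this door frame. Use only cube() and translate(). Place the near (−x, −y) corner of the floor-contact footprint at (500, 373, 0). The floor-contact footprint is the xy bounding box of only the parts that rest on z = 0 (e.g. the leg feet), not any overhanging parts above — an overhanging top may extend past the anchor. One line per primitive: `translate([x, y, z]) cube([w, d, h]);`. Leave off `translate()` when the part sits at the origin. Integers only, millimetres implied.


translate([500, 373, 0]) cube([55, 129, 2151]);
translate([1420, 373, 0]) cube([55, 129, 2151]);
translate([500, 373, 2151]) cube([975, 129, 108]);


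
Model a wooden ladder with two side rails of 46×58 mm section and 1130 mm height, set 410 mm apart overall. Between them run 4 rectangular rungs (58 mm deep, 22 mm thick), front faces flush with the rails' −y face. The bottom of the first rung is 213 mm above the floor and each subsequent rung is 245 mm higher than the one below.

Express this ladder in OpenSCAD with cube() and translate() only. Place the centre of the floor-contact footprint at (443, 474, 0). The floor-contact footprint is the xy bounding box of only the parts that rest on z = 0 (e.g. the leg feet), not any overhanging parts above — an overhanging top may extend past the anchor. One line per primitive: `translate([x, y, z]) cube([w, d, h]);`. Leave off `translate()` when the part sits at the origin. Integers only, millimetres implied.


translate([238, 445, 0]) cube([46, 58, 1130]);
translate([602, 445, 0]) cube([46, 58, 1130]);
translate([284, 445, 213]) cube([318, 58, 22]);
translate([284, 445, 458]) cube([318, 58, 22]);
translate([284, 445, 703]) cube([318, 58, 22]);
translate([284, 445, 948]) cube([318, 58, 22]);


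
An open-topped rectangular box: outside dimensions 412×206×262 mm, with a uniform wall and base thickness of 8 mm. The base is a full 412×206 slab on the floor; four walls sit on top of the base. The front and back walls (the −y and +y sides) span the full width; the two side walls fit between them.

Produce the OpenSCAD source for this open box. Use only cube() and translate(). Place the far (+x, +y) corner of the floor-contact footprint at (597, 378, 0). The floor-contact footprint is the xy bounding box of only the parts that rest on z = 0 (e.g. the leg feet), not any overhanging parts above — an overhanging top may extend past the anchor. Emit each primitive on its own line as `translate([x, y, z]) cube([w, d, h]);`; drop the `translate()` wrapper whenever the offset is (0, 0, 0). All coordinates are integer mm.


translate([185, 172, 0]) cube([412, 206, 8]);
translate([185, 172, 8]) cube([412, 8, 254]);
translate([185, 370, 8]) cube([412, 8, 254]);
translate([185, 180, 8]) cube([8, 190, 254]);
translate([589, 180, 8]) cube([8, 190, 254]);


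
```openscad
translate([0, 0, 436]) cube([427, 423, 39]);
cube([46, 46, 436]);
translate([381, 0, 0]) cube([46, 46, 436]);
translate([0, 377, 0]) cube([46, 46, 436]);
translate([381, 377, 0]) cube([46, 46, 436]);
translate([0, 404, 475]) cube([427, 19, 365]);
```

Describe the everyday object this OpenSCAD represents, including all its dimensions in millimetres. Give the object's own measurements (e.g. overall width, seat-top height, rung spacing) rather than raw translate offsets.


A chair. The seat is a 427×423×39 mm slab with its top at z = 475 mm, on four 46×46 mm corner legs (flush with the seat edges, standing on z = 0). A flat backrest 19 mm thick, 365 mm tall, spans the full seat width and rises from the seat top along its +y edge, rear face flush with the rear of the seat.


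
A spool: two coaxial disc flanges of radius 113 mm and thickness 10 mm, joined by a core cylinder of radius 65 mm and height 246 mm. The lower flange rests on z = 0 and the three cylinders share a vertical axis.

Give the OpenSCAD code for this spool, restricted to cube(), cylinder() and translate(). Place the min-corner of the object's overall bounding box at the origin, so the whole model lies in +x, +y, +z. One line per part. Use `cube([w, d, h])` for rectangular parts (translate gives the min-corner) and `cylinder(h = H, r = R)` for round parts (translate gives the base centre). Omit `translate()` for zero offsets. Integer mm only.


translate([113, 113, 0]) cylinder(h = 10, r = 113);
translate([113, 113, 10]) cylinder(h = 246, r = 65);
translate([113, 113, 256]) cylinder(h = 10, r = 113);


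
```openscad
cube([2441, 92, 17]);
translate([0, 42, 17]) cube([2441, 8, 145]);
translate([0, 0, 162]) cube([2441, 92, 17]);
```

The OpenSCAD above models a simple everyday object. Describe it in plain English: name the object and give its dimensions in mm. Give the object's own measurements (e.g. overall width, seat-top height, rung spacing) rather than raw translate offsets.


An I-beam lying along x, 2441 mm long. Overall section height 179 mm. Two flanges 92 mm wide (y) and 17 mm thick, one on the floor and one at the top; a web 8 mm thick runs between them, centred on the flange width.


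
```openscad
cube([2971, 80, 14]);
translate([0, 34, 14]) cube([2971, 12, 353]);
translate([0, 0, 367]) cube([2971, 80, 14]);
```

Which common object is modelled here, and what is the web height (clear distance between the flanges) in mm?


An I-beam. The web height is 353 mm.

Two wide flanges with a thin centred web — an I-beam. Overall 381 mm minus two 14 mm flanges gives a web of 381 − 2·14 = 353 mm.


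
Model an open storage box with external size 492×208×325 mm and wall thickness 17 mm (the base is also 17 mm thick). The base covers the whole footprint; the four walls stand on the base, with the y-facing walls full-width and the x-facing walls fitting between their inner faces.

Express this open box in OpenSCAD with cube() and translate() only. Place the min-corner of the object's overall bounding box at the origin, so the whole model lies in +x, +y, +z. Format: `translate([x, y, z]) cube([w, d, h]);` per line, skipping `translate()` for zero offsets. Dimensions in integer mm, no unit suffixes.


cube([492, 208, 17]);
translate([0, 0, 17]) cube([492, 17, 308]);
translate([0, 191, 17]) cube([492, 17, 308]);
translate([0, 17, 17]) cube([17, 174, 308]);
translate([475, 17, 17]) cube([17, 174, 308]);


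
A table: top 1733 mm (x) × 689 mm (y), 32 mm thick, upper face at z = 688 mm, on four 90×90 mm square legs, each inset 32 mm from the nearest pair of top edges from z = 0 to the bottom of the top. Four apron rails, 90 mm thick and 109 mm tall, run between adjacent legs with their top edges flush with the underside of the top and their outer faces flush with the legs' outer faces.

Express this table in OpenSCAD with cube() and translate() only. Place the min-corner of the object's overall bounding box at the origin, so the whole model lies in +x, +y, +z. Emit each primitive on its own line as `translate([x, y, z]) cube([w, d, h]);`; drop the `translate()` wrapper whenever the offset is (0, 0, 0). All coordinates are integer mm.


translate([0, 0, 656]) cube([1733, 689, 32]);
translate([32, 32, 0]) cube([90, 90, 656]);
translate([1611, 32, 0]) cube([90, 90, 656]);
translate([32, 567, 0]) cube([90, 90, 656]);
translate([1611, 567, 0]) cube([90, 90, 656]);
translate([122, 32, 547]) cube([1489, 90, 109]);
translate([122, 567, 547]) cube([1489, 90, 109]);
translate([32, 122, 547]) cube([90, 445, 109]);
translate([1611, 122, 547]) cube([90, 445, 109]);


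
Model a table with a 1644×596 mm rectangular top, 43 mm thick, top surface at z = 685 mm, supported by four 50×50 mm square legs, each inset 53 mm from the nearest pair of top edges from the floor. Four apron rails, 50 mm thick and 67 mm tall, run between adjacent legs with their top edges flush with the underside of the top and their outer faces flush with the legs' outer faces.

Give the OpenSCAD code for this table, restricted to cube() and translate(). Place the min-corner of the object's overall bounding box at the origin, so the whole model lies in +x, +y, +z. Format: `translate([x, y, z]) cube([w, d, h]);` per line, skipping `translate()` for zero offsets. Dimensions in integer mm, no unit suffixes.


// leg_h = 685 - 43 = 642
// apron z = 642 - 67 = 575
translate([0, 0, 642]) cube([1644, 596, 43]);
translate([53, 53, 0]) cube([50, 50, 642]);
translate([1541, 53, 0]) cube([50, 50, 642]);
translate([53, 493, 0]) cube([50, 50, 642]);
translate([1541, 493, 0]) cube([50, 50, 642]);
translate([103, 53, 575]) cube([1438, 50, 67]);
translate([103, 493, 575]) cube([1438, 50, 67]);
translate([53, 103, 575]) cube([50, 390, 67]);
translate([1541, 103, 575]) cube([50, 390, 67]);


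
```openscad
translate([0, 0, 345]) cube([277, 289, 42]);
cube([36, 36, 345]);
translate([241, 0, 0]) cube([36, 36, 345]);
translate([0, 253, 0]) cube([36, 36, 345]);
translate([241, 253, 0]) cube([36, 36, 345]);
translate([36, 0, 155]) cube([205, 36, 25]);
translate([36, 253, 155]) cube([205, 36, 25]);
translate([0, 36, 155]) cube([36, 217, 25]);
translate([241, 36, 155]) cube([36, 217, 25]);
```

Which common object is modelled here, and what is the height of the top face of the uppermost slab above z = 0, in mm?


A stool. The seat height is 387 mm.

A 277×289×42 slab at z = 345 on four corner posts — a stool. The seat top is 345 + 42 = 387 mm.


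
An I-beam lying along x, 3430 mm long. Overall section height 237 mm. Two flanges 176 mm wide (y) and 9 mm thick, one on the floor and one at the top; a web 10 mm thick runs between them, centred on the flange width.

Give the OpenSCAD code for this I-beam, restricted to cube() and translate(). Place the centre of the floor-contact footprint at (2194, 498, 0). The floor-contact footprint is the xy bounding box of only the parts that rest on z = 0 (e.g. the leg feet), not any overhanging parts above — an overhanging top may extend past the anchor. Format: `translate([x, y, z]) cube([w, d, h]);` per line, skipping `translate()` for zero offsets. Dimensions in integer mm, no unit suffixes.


translate([479, 410, 0]) cube([3430, 176, 9]);
translate([479, 493, 9]) cube([3430, 10, 219]);
translate([479, 410, 228]) cube([3430, 176, 9]);


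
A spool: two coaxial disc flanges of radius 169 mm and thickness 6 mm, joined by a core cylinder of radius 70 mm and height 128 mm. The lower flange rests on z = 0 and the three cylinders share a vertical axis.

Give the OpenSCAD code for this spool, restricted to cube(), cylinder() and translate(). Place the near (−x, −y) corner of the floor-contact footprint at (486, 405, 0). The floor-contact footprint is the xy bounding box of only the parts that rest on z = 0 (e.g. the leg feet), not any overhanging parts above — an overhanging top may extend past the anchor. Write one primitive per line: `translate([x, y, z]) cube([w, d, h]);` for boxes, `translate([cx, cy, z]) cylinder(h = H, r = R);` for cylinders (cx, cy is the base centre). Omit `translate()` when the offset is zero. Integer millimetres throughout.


translate([655, 574, 0]) cylinder(h = 6, r = 169);
translate([655, 574, 6]) cylinder(h = 128, r = 70);
translate([655, 574, 134]) cylinder(h = 6, r = 169);


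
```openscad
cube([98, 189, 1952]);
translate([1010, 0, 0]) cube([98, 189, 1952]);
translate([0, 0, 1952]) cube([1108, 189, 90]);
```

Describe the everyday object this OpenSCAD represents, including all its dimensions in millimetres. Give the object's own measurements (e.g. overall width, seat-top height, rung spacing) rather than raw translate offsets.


A door frame. The clear opening is 912 mm wide and 1952 mm high. Two 98 mm wide jambs, 189 mm deep, stand either side of the opening from the floor to the top of the opening. A 90 mm thick head sits across the top of both jambs, spanning the full outside width of the frame.


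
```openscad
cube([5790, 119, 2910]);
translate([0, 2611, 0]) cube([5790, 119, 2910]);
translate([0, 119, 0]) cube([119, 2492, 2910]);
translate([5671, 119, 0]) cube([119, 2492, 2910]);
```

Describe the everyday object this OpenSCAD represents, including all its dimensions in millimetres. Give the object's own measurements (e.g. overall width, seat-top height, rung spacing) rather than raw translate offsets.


The wall frame of a small rectangular building: four walls, each 2910 mm tall and 119 mm thick, enclosing a footprint 5790 mm (x) by 2730 mm (y) outside-to-outside, with no floor or roof. The front and back walls (the −y and +y sides) span the full width; the two side walls fit between them.


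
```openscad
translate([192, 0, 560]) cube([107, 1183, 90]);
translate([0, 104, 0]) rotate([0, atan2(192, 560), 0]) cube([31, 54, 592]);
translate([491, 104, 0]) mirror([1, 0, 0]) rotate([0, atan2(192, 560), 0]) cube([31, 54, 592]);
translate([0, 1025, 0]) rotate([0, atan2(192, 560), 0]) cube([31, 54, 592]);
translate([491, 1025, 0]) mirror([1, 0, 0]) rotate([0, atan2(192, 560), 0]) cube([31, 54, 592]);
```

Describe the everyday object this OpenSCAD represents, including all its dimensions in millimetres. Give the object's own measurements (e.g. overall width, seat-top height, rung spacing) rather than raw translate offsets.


A sawhorse. A 107×1183×90 mm beam (x, y, z) sits on two A-frame leg pairs. Each pair is two raked legs of 31×54 mm section (54 mm along y) splaying symmetrically in x. Each leg rises 560 mm vertically over 192 mm of horizontal reach and is 592 mm long along its own axis. Every leg's outer bottom edge rests on the floor and its outer top edge meets a bottom edge of the beam — the left legs (tilting toward +x) meet the beam's −x bottom edge, the right legs (their mirror images, tilting toward −x) meet its +x bottom edge — so the leg tops tuck under the beam, the beam's underside is 560 mm above the floor, and the feet are 491 mm apart outside-to-outside with the beam centred between them. The two leg pairs are set in 104 mm from either end of the beam.


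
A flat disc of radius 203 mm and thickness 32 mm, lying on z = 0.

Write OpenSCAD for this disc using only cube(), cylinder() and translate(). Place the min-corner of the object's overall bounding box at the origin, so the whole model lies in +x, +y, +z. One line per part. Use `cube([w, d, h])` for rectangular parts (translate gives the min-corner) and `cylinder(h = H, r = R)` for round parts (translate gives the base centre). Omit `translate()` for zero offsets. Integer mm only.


translate([203, 203, 0]) cylinder(h = 32, r = 203);


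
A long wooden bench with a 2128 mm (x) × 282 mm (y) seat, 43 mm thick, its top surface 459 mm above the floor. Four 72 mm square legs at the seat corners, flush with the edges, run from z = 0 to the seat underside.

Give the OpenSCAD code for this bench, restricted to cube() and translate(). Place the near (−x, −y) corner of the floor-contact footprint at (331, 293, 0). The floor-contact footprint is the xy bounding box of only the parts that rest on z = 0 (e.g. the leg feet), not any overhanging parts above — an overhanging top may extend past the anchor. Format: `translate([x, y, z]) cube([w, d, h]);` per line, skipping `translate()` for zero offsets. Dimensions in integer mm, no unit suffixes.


// leg_h = 459 − 43 = 416
translate([331, 293, 416]) cube([2128, 282, 43]);
translate([331, 293, 0]) cube([72, 72, 416]);
translate([331, 503, 0]) cube([72, 72, 416]);
translate([2387, 293, 0]) cube([72, 72, 416]);
translate([2387, 503, 0]) cube([72, 72, 416]);


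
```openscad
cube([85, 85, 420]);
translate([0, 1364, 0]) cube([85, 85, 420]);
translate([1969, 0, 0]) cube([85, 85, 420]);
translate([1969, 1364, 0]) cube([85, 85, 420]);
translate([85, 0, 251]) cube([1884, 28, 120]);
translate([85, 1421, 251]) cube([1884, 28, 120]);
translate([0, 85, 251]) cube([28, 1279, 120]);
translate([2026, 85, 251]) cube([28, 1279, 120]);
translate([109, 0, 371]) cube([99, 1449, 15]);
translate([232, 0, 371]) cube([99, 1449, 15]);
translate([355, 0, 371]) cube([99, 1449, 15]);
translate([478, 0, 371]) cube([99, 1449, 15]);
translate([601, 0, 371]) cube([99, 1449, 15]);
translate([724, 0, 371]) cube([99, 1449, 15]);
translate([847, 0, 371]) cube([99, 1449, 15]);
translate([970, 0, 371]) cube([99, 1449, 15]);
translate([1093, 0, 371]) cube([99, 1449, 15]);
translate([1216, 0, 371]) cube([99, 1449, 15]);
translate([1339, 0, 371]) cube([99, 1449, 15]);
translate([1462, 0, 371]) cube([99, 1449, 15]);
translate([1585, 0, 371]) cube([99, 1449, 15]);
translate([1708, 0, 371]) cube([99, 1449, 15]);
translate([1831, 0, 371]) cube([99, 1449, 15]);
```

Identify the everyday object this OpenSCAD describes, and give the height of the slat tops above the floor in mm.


A bed frame. The slat-top height is 386 mm.

Four posts, four rails, and a row of slats — a bed frame. Slats sit on the rails at z = 251 + 120 = 371; with slat thickness 15, the top is 386 mm.


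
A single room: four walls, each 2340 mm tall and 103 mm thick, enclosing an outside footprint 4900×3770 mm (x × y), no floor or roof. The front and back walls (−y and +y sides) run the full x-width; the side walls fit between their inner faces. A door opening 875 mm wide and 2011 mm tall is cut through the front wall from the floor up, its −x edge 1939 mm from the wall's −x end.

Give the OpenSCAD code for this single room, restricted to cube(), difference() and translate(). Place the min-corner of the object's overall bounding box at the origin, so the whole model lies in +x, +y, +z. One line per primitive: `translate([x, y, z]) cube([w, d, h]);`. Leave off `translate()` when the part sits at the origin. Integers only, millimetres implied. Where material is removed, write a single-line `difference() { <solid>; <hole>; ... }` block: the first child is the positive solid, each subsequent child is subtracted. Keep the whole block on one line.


difference() { cube([4900, 103, 2340]); translate([1939, 0, 0]) cube([875, 103, 2011]); }
translate([0, 3667, 0]) cube([4900, 103, 2340]);
translate([0, 103, 0]) cube([103, 3564, 2340]);
translate([4797, 103, 0]) cube([103, 3564, 2340]);


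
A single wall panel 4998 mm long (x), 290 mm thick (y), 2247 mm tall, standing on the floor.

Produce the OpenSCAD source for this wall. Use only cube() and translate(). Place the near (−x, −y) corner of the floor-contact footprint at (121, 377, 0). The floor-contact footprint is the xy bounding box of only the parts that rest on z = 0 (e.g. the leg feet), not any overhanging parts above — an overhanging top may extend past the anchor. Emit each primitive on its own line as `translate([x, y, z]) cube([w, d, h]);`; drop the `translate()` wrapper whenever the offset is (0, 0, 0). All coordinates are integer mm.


translate([121, 377, 0]) cube([4998, 290, 2247]);


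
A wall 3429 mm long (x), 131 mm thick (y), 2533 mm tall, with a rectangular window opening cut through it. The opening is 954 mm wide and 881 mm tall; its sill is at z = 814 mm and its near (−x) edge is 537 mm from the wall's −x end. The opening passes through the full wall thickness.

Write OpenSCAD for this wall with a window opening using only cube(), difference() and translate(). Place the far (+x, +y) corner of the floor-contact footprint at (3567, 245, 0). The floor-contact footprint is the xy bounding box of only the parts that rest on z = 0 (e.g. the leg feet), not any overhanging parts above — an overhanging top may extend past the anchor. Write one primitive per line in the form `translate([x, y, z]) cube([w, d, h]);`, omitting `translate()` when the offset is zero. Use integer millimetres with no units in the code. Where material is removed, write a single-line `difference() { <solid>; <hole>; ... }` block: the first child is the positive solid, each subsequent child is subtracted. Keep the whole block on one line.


difference() { translate([138, 114, 0]) cube([3429, 131, 2533]); translate([675, 114, 814]) cube([954, 131, 881]); }


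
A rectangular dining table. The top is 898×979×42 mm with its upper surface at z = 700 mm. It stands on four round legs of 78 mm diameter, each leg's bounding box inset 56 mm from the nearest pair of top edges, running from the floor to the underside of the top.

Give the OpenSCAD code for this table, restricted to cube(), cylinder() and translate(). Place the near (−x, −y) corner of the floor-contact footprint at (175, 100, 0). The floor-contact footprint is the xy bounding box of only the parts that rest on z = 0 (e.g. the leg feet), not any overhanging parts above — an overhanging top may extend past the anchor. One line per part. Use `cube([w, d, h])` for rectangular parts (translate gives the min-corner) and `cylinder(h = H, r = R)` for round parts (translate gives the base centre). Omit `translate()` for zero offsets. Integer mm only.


translate([119, 44, 658]) cube([898, 979, 42]);
translate([214, 139, 0]) cylinder(h = 658, r = 39);
translate([922, 139, 0]) cylinder(h = 658, r = 39);
translate([214, 928, 0]) cylinder(h = 658, r = 39);
translate([922, 928, 0]) cylinder(h = 658, r = 39);
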